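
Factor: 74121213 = 3^1*24707071^1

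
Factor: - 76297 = - 13^1 * 5869^1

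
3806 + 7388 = 11194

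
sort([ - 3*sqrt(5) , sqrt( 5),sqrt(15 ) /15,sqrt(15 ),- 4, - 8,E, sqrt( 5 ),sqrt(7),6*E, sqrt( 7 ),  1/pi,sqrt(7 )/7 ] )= [ - 8, -3 * sqrt( 5 ),-4,sqrt(15 )/15, 1/pi,sqrt(7)/7,sqrt(5), sqrt(5 ),  sqrt( 7),sqrt( 7),E,sqrt(15 ), 6*E ]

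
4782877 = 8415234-3632357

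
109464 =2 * 54732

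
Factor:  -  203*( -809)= 7^1*29^1*809^1 = 164227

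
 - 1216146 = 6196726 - 7412872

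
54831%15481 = 8388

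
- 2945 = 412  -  3357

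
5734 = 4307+1427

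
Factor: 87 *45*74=2^1 * 3^3 * 5^1*29^1*37^1 = 289710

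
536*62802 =33661872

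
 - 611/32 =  - 20 + 29/32 = -19.09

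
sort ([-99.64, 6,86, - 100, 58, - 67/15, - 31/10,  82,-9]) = [-100,-99.64,-9, - 67/15,-31/10 , 6,  58,82, 86] 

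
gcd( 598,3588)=598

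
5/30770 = 1/6154  =  0.00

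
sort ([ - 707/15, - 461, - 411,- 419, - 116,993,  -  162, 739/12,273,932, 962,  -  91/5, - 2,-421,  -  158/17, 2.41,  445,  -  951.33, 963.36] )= [  -  951.33 , - 461 ,  -  421, -419, - 411, - 162, - 116, - 707/15  , - 91/5, - 158/17, - 2,2.41,  739/12,273,445,932,  962, 963.36, 993]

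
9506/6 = 1584+1/3 = 1584.33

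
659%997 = 659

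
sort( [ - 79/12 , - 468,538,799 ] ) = [ - 468, - 79/12, 538,  799 ]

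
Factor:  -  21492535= -5^1*4298507^1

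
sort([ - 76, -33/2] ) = [ - 76,- 33/2]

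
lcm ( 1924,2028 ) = 75036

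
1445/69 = 1445/69 = 20.94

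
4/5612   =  1/1403 = 0.00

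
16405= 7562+8843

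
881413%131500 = 92413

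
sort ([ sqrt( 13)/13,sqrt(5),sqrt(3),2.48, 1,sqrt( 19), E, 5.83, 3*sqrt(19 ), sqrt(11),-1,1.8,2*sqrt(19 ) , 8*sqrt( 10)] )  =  [ - 1,sqrt(13)/13,1,  sqrt (3 ), 1.8,sqrt(  5),  2.48, E,sqrt(11),  sqrt(19),5.83,2*sqrt ( 19 ),3*sqrt( 19),8 * sqrt( 10 ) ] 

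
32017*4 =128068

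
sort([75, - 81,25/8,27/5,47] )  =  [ - 81, 25/8,27/5,47,  75 ]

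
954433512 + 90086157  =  1044519669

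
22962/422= 54+87/211 = 54.41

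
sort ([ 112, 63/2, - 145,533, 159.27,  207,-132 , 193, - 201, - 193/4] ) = [ - 201, - 145, - 132,- 193/4,63/2 , 112, 159.27,  193, 207,533]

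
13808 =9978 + 3830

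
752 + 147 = 899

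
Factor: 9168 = 2^4 * 3^1*191^1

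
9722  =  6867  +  2855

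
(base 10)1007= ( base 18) 31h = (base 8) 1757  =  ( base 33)UH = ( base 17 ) 384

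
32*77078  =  2466496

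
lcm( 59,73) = 4307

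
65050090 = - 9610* (  -  6769) 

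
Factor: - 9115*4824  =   - 2^3*3^2 * 5^1* 67^1*1823^1 =- 43970760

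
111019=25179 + 85840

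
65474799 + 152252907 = 217727706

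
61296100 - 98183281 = -36887181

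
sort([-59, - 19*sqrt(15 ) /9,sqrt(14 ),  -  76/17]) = [ - 59,-19*sqrt( 15 ) /9,-76/17, sqrt ( 14 ) ]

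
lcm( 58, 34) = 986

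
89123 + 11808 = 100931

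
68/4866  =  34/2433  =  0.01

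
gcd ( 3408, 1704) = 1704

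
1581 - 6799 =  - 5218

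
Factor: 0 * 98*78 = 0 = 0^1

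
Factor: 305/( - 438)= -2^(-1 )*3^ ( -1)*5^1*61^1*73^( - 1)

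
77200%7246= 4740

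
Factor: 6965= 5^1*7^1*199^1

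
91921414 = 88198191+3723223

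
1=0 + 1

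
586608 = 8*73326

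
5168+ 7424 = 12592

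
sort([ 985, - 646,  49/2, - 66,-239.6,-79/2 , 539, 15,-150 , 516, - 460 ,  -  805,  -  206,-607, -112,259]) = [-805, - 646, -607, - 460,-239.6,-206,  -  150, - 112, - 66, - 79/2, 15,49/2, 259, 516,539 , 985 ]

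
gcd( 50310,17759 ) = 43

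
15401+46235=61636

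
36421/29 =36421/29= 1255.90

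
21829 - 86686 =-64857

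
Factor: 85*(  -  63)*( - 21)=112455  =  3^3*5^1*7^2*17^1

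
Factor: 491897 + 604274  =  29^1*37799^1=1096171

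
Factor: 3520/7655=704/1531 = 2^6 * 11^1*1531^( - 1)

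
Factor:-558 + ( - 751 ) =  - 1309 = - 7^1*11^1*17^1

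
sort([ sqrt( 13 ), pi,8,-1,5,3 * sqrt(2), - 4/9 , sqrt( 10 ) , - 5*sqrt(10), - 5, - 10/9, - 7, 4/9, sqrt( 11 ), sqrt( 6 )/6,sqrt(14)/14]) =[-5*sqrt( 10 ), - 7,-5, - 10/9, - 1, - 4/9, sqrt(14)/14, sqrt(6) /6,4/9,  pi,sqrt(10) , sqrt( 11),sqrt( 13),3 * sqrt(2) , 5,8] 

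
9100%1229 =497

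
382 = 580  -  198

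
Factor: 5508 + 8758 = 14266 = 2^1 *7^1*1019^1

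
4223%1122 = 857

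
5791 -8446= - 2655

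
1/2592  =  1/2592 = 0.00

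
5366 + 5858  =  11224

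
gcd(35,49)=7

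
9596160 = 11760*816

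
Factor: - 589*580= - 2^2*5^1  *19^1*29^1*31^1=- 341620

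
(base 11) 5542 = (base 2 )1110010001010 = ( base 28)98q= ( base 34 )6au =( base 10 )7306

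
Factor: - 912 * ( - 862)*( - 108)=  -2^7 * 3^4*19^1*431^1 = - 84903552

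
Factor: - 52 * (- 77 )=2^2*7^1*11^1*13^1 = 4004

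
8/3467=8/3467 =0.00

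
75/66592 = 75/66592 = 0.00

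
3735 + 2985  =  6720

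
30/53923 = 30/53923 = 0.00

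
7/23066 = 7/23066= 0.00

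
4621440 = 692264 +3929176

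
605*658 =398090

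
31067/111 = 279 + 98/111=279.88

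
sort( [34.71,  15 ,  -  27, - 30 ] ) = [-30,-27, 15, 34.71 ] 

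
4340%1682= 976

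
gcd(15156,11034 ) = 18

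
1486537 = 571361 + 915176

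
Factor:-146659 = -17^1*8627^1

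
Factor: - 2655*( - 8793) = 23345415= 3^4*5^1*59^1*977^1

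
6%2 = 0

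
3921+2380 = 6301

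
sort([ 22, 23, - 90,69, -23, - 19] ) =[- 90, - 23, - 19, 22, 23,69 ] 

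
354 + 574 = 928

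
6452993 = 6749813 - 296820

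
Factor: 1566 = 2^1*3^3*29^1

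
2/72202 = 1/36101 = 0.00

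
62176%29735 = 2706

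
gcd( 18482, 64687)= 9241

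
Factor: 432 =2^4 * 3^3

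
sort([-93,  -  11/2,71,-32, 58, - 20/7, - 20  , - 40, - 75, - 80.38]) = [  -  93 , - 80.38, - 75,  -  40, - 32, - 20, - 11/2, - 20/7, 58 , 71 ] 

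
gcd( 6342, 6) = 6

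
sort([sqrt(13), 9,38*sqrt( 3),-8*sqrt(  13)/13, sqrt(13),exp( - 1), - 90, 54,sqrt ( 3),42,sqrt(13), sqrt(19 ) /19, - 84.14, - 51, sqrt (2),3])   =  [  -  90, - 84.14, - 51 ,-8*sqrt( 13)/13  ,  sqrt( 19 ) /19,exp(  -  1),sqrt(2), sqrt ( 3),3, sqrt(13), sqrt( 13), sqrt ( 13 ), 9,42,  54,38 * sqrt(3)]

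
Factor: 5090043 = 3^1*7^1*19^1*12757^1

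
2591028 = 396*6543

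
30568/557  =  54 + 490/557 = 54.88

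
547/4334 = 547/4334 = 0.13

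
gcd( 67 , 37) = 1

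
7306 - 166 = 7140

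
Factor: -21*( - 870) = 18270 = 2^1*3^2* 5^1*7^1*29^1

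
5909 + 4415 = 10324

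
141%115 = 26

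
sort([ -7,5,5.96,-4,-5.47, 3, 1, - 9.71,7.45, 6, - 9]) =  [-9.71 ,-9, -7,  -  5.47,-4,1, 3,5, 5.96,6,7.45 ]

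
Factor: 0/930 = 0^1=0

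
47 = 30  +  17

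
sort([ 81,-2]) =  [ - 2,  81]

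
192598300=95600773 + 96997527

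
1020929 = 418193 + 602736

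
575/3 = 575/3 = 191.67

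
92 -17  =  75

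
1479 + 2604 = 4083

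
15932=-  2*( - 7966)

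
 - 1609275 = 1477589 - 3086864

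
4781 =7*683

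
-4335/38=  - 115 + 35/38 = -114.08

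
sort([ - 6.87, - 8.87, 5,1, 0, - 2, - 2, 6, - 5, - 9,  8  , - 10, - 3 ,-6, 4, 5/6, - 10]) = [ - 10, - 10, - 9, - 8.87,  -  6.87, - 6, - 5, - 3 ,-2, - 2 , 0, 5/6,1, 4, 5, 6,8 ] 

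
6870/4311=1 + 853/1437 = 1.59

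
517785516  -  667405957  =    -  149620441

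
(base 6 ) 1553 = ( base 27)FO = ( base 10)429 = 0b110101101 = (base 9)526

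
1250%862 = 388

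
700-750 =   -  50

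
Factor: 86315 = 5^1*61^1*283^1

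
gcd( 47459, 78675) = 1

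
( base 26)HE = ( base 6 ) 2040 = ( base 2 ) 111001000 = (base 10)456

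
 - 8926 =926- 9852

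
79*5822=459938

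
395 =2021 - 1626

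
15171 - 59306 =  - 44135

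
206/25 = 206/25  =  8.24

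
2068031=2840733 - 772702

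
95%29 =8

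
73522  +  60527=134049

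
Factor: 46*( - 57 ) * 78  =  -204516 = - 2^2*3^2*13^1*19^1*23^1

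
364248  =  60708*6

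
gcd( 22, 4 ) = 2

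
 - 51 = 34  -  85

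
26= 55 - 29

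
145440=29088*5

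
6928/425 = 6928/425 = 16.30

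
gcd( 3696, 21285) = 33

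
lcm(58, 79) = 4582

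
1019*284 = 289396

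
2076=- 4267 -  - 6343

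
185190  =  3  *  61730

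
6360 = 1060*6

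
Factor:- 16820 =-2^2*5^1*29^2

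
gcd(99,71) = 1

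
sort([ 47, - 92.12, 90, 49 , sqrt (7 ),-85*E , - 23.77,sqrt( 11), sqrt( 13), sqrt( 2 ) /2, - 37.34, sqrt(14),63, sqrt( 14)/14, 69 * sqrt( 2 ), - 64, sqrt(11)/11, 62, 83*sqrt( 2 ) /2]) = [ - 85*E,-92.12, - 64, - 37.34, - 23.77,  sqrt( 14 )/14, sqrt( 11) /11,  sqrt(2 ) /2, sqrt( 7),sqrt( 11 ), sqrt(13), sqrt( 14) , 47,49, 83*sqrt (2)/2, 62,63 , 90, 69*sqrt(2)] 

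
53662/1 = 53662 = 53662.00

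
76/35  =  2 + 6/35=2.17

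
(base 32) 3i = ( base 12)96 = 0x72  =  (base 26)4A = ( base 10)114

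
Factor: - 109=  - 109^1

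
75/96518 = 75/96518 = 0.00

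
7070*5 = 35350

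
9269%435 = 134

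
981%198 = 189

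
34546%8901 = 7843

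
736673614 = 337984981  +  398688633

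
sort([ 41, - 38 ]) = [ - 38, 41 ] 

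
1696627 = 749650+946977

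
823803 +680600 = 1504403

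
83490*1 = 83490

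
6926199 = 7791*889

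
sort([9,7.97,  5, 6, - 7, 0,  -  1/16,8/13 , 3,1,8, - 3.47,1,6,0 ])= [-7, -3.47, - 1/16,0,  0, 8/13,1,1,3 , 5,6, 6,7.97,8, 9 ]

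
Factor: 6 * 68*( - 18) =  - 7344 = - 2^4*3^3* 17^1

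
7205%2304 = 293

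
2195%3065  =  2195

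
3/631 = 3/631=0.00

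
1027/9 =1027/9 = 114.11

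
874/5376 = 437/2688 = 0.16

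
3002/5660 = 1501/2830 = 0.53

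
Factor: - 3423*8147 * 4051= - 112970970231 = -3^1*7^1 * 163^1*4051^1*8147^1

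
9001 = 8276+725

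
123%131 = 123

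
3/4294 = 3/4294 = 0.00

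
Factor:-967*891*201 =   -  3^5*11^1*67^1*967^1 = -173180997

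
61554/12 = 10259/2 = 5129.50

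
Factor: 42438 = 2^1*3^1 * 11^1*643^1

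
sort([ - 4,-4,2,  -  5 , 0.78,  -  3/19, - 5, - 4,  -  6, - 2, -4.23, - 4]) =[ - 6, - 5,- 5, - 4.23, - 4, - 4,-4, - 4,-2, - 3/19, 0.78,2]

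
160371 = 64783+95588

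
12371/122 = 12371/122  =  101.40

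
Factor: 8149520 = 2^4*5^1*101869^1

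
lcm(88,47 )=4136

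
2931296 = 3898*752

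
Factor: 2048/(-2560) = -4/5 = -  2^2 * 5^(-1) 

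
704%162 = 56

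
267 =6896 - 6629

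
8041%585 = 436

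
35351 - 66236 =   -  30885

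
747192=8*93399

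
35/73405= 7/14681 = 0.00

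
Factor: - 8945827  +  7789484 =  - 1156343 = - 1156343^1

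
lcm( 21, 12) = 84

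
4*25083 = 100332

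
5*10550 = 52750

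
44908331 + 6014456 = 50922787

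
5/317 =5/317 =0.02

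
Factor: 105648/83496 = 2^1*7^( - 2)*31^1 = 62/49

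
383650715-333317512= 50333203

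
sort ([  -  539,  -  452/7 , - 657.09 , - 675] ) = [ - 675 , - 657.09, - 539, - 452/7] 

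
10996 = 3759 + 7237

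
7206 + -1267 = 5939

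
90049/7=12864 + 1/7  =  12864.14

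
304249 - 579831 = -275582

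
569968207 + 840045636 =1410013843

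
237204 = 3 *79068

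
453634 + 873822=1327456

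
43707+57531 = 101238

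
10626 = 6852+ 3774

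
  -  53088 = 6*(- 8848 )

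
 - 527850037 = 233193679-761043716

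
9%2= 1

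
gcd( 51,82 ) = 1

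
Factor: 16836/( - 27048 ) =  - 61/98 =-  2^ ( - 1 )*7^( - 2) * 61^1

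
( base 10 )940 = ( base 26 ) 1a4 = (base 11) 785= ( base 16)3ac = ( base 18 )2g4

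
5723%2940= 2783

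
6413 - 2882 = 3531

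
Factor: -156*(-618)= 96408 = 2^3*3^2*13^1*103^1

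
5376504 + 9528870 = 14905374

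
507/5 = 101 + 2/5=101.40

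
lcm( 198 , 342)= 3762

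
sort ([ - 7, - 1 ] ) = [ - 7, - 1 ] 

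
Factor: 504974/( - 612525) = - 2^1*3^( - 1)*5^( - 2) * 163^1* 1549^1 * 8167^ ( - 1 ) 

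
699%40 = 19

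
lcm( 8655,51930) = 51930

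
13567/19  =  714 + 1/19 = 714.05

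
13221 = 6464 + 6757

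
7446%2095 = 1161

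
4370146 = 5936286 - 1566140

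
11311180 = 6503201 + 4807979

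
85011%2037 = 1494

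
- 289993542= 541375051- 831368593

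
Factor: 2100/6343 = 2^2*3^1*5^2*7^1*6343^(  -  1)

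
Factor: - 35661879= -3^2 * 11^1*19^1*18959^1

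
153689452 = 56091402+97598050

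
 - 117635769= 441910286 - 559546055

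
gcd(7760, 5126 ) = 2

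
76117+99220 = 175337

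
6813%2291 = 2231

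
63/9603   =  7/1067 = 0.01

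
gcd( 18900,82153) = 1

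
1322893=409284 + 913609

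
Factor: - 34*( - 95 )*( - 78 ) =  - 251940 = - 2^2*3^1*5^1*13^1*17^1*19^1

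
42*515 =21630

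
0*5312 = 0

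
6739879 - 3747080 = 2992799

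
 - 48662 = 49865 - 98527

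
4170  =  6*695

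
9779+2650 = 12429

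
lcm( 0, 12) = 0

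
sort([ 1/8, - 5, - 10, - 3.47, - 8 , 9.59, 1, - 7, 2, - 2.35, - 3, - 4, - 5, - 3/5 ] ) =[ - 10, - 8, - 7,  -  5 ,-5, - 4 , - 3.47, - 3,-2.35, - 3/5, 1/8, 1, 2, 9.59] 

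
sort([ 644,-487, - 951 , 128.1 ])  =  [ - 951, - 487,128.1,644] 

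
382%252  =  130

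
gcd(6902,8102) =2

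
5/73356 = 5/73356 = 0.00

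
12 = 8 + 4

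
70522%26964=16594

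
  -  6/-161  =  6/161 = 0.04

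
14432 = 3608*4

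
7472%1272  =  1112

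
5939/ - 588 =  - 5939/588= -10.10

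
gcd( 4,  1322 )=2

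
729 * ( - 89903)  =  - 65539287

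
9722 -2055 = 7667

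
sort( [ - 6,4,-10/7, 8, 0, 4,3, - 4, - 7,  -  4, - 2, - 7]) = [ - 7, - 7 , - 6, - 4  , - 4, - 2 , - 10/7,0 , 3,4, 4, 8]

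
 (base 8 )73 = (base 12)4b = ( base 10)59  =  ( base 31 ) 1S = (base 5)214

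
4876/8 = 1219/2 =609.50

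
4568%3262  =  1306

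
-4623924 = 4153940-8777864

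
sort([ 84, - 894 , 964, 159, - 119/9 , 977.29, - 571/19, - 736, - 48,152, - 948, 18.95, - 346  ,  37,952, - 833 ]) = [- 948  ,-894, - 833, - 736 , - 346, - 48,-571/19, - 119/9, 18.95, 37,  84, 152,159, 952, 964 , 977.29]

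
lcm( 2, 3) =6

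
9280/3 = 3093 + 1/3 = 3093.33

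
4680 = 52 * 90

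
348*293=101964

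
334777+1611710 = 1946487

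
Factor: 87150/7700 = 2^( - 1) * 3^1*11^( -1 )*83^1 = 249/22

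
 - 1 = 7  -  8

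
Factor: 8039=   8039^1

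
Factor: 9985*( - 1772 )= -2^2*5^1*443^1 * 1997^1 = -  17693420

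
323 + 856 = 1179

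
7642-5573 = 2069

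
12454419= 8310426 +4143993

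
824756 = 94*8774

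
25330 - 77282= - 51952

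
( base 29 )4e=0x82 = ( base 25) 55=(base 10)130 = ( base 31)46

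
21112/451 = 21112/451  =  46.81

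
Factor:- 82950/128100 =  - 2^(  -  1 )*61^(-1)*79^1= - 79/122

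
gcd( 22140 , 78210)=90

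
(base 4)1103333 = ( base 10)5375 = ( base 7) 21446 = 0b1010011111111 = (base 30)5T5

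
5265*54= 284310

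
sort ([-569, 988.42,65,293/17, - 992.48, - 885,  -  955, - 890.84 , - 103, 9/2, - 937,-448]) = [ - 992.48, - 955, - 937, - 890.84, - 885, - 569, - 448, - 103, 9/2, 293/17,  65, 988.42]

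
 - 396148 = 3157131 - 3553279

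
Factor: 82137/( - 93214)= -393/446 = - 2^( - 1)*3^1*131^1*223^( - 1 )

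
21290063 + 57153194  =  78443257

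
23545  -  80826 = -57281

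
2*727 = 1454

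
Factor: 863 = 863^1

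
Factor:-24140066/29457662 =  - 13^( - 1 ) * 1259^1*9587^1*1132987^(- 1) =- 12070033/14728831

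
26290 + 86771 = 113061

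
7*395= 2765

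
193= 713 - 520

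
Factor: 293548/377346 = 146774/188673=   2^1*3^(- 1)*61^( - 1 ) * 1031^( - 1)*73387^1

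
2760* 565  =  1559400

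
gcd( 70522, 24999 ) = 1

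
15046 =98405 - 83359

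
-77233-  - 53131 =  - 24102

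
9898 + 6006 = 15904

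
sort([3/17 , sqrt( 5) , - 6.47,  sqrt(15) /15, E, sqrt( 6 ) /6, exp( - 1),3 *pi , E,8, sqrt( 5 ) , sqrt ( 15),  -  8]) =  [  -  8 , - 6.47 , 3/17, sqrt (15) /15,exp( - 1 ),sqrt(6 ) /6, sqrt( 5 ),  sqrt ( 5 ), E , E,sqrt(15),8, 3*pi]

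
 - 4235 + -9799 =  - 14034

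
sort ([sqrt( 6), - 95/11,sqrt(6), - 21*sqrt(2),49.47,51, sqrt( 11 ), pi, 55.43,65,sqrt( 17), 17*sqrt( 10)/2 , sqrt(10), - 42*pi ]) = [-42*pi, - 21 * sqrt( 2),-95/11,  sqrt(6 ),  sqrt( 6),pi,sqrt( 10), sqrt ( 11),sqrt ( 17) , 17*sqrt( 10)/2 , 49.47, 51,  55.43,65]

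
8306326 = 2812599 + 5493727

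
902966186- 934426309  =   - 31460123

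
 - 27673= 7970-35643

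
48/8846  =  24/4423  =  0.01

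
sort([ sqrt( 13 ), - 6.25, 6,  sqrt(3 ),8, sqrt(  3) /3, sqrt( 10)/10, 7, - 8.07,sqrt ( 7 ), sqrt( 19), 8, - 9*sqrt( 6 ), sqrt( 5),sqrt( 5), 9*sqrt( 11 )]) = [ - 9*sqrt( 6), - 8.07, - 6.25, sqrt ( 10 )/10, sqrt (3 ) /3, sqrt( 3), sqrt( 5 ),sqrt( 5 ), sqrt (7),  sqrt( 13) , sqrt( 19),6,7, 8, 8,9*sqrt(11)]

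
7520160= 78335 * 96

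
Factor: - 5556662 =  - 2^1*23^1*113^1 *1069^1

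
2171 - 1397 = 774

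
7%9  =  7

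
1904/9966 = 952/4983  =  0.19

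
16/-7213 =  - 16/7213 = -0.00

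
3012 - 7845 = -4833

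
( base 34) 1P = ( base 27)25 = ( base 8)73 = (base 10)59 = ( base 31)1S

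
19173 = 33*581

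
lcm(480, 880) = 5280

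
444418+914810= 1359228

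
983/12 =81 + 11/12 = 81.92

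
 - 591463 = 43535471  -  44126934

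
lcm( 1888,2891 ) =92512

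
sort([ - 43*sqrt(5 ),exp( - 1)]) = [ - 43 * sqrt(5 ), exp(-1)]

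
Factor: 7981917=3^1 * 2660639^1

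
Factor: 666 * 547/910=3^2*5^( - 1 )*7^ ( - 1 )*13^(-1)*37^1*547^1  =  182151/455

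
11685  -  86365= - 74680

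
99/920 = 99/920 = 0.11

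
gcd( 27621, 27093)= 33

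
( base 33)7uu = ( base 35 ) 71x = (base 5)234033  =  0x21c3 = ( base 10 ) 8643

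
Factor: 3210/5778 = 3^( - 2)*5^1 = 5/9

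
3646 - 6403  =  -2757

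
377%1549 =377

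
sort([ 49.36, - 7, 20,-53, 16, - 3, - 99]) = [ - 99, -53,-7, - 3, 16, 20, 49.36] 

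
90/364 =45/182 = 0.25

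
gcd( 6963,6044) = 1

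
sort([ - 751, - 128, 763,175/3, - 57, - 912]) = [ -912 , - 751,- 128, - 57,  175/3,763]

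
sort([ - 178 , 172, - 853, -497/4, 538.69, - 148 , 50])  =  [-853, - 178, - 148,  -  497/4, 50, 172,  538.69] 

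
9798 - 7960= 1838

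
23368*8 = 186944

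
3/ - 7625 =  - 3/7625= - 0.00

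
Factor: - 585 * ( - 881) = 3^2*5^1*13^1*881^1 = 515385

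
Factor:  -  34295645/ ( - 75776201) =5^1*23^1*127^(-1)*298223^1*596663^(-1)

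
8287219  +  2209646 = 10496865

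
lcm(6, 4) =12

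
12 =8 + 4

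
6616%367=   10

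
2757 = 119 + 2638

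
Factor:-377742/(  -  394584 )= 157/164 = 2^( - 2)*41^( - 1 )*157^1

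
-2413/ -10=2413/10 = 241.30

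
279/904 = 279/904=0.31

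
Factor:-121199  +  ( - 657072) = -13^1*131^1*457^1 = - 778271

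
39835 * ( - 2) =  - 79670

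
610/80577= 610/80577 = 0.01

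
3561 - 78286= - 74725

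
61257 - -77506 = 138763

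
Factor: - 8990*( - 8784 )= 78968160= 2^5 *3^2*5^1*29^1*31^1*61^1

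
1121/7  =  1121/7 = 160.14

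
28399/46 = 617 + 17/46 = 617.37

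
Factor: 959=7^1*137^1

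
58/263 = 58/263 = 0.22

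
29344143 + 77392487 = 106736630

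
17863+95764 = 113627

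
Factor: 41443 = 41443^1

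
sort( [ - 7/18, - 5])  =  [ - 5, - 7/18]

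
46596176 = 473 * 98512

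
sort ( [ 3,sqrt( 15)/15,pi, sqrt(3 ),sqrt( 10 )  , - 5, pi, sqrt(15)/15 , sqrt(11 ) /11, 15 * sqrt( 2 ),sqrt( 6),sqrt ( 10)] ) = [ -5,sqrt( 15 ) /15, sqrt(15) /15,sqrt( 11)/11,sqrt(3),sqrt( 6 ),3,pi, pi , sqrt( 10 ), sqrt(10 ),15*sqrt ( 2)]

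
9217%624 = 481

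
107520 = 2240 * 48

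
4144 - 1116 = 3028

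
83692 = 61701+21991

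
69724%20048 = 9580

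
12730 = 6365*2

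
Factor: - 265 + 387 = 122 =2^1 * 61^1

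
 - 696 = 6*( - 116 )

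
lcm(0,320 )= 0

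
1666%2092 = 1666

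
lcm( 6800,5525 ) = 88400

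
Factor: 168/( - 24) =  - 7^1=- 7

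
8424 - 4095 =4329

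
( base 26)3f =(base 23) 41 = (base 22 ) 45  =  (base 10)93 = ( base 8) 135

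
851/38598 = 851/38598 = 0.02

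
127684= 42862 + 84822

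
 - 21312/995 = -21312/995  =  -21.42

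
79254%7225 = 7004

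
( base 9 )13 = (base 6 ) 20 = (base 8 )14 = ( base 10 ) 12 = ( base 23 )C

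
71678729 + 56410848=128089577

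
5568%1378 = 56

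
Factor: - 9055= - 5^1*1811^1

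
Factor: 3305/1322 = 2^( - 1)*5^1=5/2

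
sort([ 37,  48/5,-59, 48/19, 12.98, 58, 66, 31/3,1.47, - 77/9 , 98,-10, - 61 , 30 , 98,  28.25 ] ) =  [-61,-59, - 10,  -  77/9,1.47,48/19,  48/5, 31/3,12.98, 28.25,30, 37,58 , 66, 98, 98 ] 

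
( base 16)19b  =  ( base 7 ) 1125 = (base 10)411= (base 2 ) 110011011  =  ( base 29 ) e5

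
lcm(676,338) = 676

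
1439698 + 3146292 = 4585990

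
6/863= 6/863 = 0.01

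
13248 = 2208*6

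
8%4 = 0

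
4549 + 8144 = 12693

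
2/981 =2/981= 0.00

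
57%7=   1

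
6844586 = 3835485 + 3009101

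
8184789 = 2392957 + 5791832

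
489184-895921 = -406737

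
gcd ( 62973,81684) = 9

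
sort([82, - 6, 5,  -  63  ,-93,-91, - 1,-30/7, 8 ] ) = [  -  93, - 91,-63, - 6,- 30/7,- 1, 5, 8, 82]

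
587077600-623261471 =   -  36183871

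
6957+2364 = 9321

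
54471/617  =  88 + 175/617 = 88.28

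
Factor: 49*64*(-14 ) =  - 2^7*7^3 = - 43904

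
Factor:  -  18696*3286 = -61435056 =- 2^4*3^1*19^1*31^1*41^1 * 53^1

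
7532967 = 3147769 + 4385198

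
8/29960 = 1/3745 = 0.00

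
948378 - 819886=128492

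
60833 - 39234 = 21599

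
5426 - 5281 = 145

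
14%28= 14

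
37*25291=935767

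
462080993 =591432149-129351156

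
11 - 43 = -32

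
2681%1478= 1203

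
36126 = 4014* 9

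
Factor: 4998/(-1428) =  - 2^( - 1)* 7^1=-7/2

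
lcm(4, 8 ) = 8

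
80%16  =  0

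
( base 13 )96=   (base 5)443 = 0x7b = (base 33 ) 3o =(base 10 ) 123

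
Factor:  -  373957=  - 23^1  *71^1*229^1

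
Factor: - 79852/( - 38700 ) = 3^( - 2 )*5^(-2 )*43^( - 1)*19963^1 = 19963/9675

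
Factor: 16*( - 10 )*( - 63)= 2^5* 3^2*5^1*7^1 = 10080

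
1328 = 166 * 8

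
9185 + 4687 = 13872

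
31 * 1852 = 57412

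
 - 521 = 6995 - 7516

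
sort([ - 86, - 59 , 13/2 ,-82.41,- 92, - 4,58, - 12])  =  [-92, - 86, - 82.41, - 59, - 12,  -  4, 13/2,58]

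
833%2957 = 833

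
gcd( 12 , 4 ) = 4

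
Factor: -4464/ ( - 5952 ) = 2^(  -  2) * 3^1= 3/4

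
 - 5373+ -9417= - 14790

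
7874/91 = 7874/91 = 86.53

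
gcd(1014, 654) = 6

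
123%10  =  3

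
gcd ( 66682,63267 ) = 1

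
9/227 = 9/227 = 0.04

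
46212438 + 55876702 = 102089140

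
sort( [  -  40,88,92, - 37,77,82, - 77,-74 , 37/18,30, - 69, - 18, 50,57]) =[ - 77,-74 , - 69, - 40, - 37, - 18  ,  37/18,30,50,57,77,82,  88,92]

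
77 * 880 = 67760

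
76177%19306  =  18259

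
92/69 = 4/3=1.33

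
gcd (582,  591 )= 3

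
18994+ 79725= 98719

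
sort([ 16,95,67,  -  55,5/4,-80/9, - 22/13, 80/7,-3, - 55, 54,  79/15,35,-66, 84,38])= [- 66, - 55,-55, - 80/9, - 3, - 22/13,5/4 , 79/15, 80/7,16,35,  38,54,67,  84,95 ]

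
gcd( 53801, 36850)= 737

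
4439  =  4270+169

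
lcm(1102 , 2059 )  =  78242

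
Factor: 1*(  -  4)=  - 4  =  - 2^2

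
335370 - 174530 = 160840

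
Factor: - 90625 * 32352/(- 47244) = 2^3*5^5* 29^1 * 31^(  -  1 )*127^( - 1)*337^1 = 244325000/3937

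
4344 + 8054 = 12398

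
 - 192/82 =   -  3+ 27/41 = - 2.34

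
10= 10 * 1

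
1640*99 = 162360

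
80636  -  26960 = 53676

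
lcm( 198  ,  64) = 6336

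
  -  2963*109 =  -322967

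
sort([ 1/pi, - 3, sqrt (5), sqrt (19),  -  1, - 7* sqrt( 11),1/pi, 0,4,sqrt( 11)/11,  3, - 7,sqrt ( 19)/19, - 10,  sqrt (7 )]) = [ - 7*sqrt ( 11), - 10, - 7, -3, - 1,0, sqrt( 19)/19,  sqrt(11)/11,1/pi,1/pi, sqrt( 5 ) , sqrt(7 ) , 3,4,sqrt( 19 ) ] 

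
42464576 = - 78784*( - 539)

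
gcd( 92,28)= 4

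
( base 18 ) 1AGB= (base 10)9371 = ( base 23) hga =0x249b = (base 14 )35B5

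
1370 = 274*5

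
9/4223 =9/4223 = 0.00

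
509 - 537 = - 28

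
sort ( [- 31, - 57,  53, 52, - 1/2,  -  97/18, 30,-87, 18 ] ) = [ - 87, -57, - 31, - 97/18, - 1/2, 18,  30, 52 , 53] 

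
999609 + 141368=1140977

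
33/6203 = 33/6203 = 0.01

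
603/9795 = 201/3265 = 0.06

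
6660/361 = 6660/361 = 18.45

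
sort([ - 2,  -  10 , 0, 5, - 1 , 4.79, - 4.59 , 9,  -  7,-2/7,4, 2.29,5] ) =[-10 , - 7, - 4.59,-2,  -  1 , - 2/7, 0, 2.29,  4, 4.79, 5,  5,  9]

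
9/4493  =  9/4493 = 0.00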